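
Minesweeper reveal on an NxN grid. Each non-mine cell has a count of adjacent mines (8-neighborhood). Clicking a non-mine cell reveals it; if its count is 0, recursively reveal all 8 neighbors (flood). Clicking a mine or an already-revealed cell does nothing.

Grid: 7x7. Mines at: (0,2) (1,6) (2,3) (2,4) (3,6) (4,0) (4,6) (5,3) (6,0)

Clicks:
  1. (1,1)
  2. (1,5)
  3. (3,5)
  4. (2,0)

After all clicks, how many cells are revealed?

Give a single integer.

Answer: 13

Derivation:
Click 1 (1,1) count=1: revealed 1 new [(1,1)] -> total=1
Click 2 (1,5) count=2: revealed 1 new [(1,5)] -> total=2
Click 3 (3,5) count=3: revealed 1 new [(3,5)] -> total=3
Click 4 (2,0) count=0: revealed 10 new [(0,0) (0,1) (1,0) (1,2) (2,0) (2,1) (2,2) (3,0) (3,1) (3,2)] -> total=13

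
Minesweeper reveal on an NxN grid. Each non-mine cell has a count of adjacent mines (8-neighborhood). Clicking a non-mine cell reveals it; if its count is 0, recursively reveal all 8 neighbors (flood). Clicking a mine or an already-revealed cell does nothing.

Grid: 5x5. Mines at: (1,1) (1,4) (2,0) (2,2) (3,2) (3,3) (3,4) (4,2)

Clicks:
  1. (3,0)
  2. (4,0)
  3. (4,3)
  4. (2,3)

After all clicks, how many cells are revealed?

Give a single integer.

Answer: 6

Derivation:
Click 1 (3,0) count=1: revealed 1 new [(3,0)] -> total=1
Click 2 (4,0) count=0: revealed 3 new [(3,1) (4,0) (4,1)] -> total=4
Click 3 (4,3) count=4: revealed 1 new [(4,3)] -> total=5
Click 4 (2,3) count=5: revealed 1 new [(2,3)] -> total=6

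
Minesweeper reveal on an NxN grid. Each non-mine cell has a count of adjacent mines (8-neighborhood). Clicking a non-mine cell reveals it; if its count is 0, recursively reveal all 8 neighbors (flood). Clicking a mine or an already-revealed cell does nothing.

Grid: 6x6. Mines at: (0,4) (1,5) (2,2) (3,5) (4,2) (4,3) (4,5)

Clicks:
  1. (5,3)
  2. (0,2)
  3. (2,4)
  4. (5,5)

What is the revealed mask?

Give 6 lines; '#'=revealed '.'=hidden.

Answer: ####..
####..
##..#.
##....
##....
##.#.#

Derivation:
Click 1 (5,3) count=2: revealed 1 new [(5,3)] -> total=1
Click 2 (0,2) count=0: revealed 16 new [(0,0) (0,1) (0,2) (0,3) (1,0) (1,1) (1,2) (1,3) (2,0) (2,1) (3,0) (3,1) (4,0) (4,1) (5,0) (5,1)] -> total=17
Click 3 (2,4) count=2: revealed 1 new [(2,4)] -> total=18
Click 4 (5,5) count=1: revealed 1 new [(5,5)] -> total=19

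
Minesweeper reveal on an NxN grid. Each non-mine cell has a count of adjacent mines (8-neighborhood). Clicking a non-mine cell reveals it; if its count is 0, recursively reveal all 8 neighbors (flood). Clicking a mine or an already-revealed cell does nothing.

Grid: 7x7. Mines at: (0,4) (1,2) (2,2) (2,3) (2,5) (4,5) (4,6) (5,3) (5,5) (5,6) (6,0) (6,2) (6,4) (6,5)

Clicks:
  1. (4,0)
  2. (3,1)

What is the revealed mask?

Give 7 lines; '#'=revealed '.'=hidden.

Answer: ##.....
##.....
##.....
###....
###....
###....
.......

Derivation:
Click 1 (4,0) count=0: revealed 15 new [(0,0) (0,1) (1,0) (1,1) (2,0) (2,1) (3,0) (3,1) (3,2) (4,0) (4,1) (4,2) (5,0) (5,1) (5,2)] -> total=15
Click 2 (3,1) count=1: revealed 0 new [(none)] -> total=15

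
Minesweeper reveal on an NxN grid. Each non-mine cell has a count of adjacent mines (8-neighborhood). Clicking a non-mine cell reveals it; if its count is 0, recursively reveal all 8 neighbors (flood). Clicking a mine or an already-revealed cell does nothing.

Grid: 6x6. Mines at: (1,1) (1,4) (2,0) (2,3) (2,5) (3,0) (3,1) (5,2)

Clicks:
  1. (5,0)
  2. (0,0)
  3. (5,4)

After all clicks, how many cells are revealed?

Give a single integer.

Click 1 (5,0) count=0: revealed 4 new [(4,0) (4,1) (5,0) (5,1)] -> total=4
Click 2 (0,0) count=1: revealed 1 new [(0,0)] -> total=5
Click 3 (5,4) count=0: revealed 9 new [(3,3) (3,4) (3,5) (4,3) (4,4) (4,5) (5,3) (5,4) (5,5)] -> total=14

Answer: 14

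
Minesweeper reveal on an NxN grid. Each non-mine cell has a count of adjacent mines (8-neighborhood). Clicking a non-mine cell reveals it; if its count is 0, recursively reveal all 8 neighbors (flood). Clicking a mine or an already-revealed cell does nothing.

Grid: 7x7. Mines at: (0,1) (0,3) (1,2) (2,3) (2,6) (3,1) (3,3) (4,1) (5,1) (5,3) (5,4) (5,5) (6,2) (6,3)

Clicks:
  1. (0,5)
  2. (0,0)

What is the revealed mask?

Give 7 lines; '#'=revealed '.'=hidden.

Answer: #...###
....###
.......
.......
.......
.......
.......

Derivation:
Click 1 (0,5) count=0: revealed 6 new [(0,4) (0,5) (0,6) (1,4) (1,5) (1,6)] -> total=6
Click 2 (0,0) count=1: revealed 1 new [(0,0)] -> total=7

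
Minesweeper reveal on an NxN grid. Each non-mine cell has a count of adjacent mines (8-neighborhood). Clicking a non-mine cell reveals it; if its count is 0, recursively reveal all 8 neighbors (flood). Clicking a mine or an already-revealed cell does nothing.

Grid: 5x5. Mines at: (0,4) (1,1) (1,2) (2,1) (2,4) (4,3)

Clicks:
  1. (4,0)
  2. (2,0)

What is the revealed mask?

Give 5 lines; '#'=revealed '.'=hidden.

Click 1 (4,0) count=0: revealed 6 new [(3,0) (3,1) (3,2) (4,0) (4,1) (4,2)] -> total=6
Click 2 (2,0) count=2: revealed 1 new [(2,0)] -> total=7

Answer: .....
.....
#....
###..
###..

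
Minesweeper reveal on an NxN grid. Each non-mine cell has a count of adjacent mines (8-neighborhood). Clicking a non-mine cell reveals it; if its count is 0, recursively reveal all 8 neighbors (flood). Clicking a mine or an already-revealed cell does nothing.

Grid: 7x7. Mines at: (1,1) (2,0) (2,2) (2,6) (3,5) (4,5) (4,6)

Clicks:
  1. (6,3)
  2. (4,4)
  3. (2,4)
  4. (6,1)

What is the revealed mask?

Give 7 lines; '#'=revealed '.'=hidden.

Click 1 (6,3) count=0: revealed 24 new [(3,0) (3,1) (3,2) (3,3) (3,4) (4,0) (4,1) (4,2) (4,3) (4,4) (5,0) (5,1) (5,2) (5,3) (5,4) (5,5) (5,6) (6,0) (6,1) (6,2) (6,3) (6,4) (6,5) (6,6)] -> total=24
Click 2 (4,4) count=2: revealed 0 new [(none)] -> total=24
Click 3 (2,4) count=1: revealed 1 new [(2,4)] -> total=25
Click 4 (6,1) count=0: revealed 0 new [(none)] -> total=25

Answer: .......
.......
....#..
#####..
#####..
#######
#######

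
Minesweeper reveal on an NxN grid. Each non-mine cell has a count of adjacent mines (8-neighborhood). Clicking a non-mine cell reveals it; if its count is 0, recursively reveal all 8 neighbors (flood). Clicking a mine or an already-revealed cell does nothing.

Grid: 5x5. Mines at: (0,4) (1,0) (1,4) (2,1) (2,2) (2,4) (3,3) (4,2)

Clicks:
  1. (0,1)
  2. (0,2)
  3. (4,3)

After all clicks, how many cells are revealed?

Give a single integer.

Answer: 7

Derivation:
Click 1 (0,1) count=1: revealed 1 new [(0,1)] -> total=1
Click 2 (0,2) count=0: revealed 5 new [(0,2) (0,3) (1,1) (1,2) (1,3)] -> total=6
Click 3 (4,3) count=2: revealed 1 new [(4,3)] -> total=7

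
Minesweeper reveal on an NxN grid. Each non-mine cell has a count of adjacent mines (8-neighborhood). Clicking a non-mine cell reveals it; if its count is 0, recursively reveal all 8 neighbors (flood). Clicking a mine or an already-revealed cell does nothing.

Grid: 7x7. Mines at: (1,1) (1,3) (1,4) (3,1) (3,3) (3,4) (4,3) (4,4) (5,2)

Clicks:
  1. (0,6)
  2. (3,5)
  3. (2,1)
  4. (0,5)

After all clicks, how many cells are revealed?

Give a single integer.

Click 1 (0,6) count=0: revealed 18 new [(0,5) (0,6) (1,5) (1,6) (2,5) (2,6) (3,5) (3,6) (4,5) (4,6) (5,3) (5,4) (5,5) (5,6) (6,3) (6,4) (6,5) (6,6)] -> total=18
Click 2 (3,5) count=2: revealed 0 new [(none)] -> total=18
Click 3 (2,1) count=2: revealed 1 new [(2,1)] -> total=19
Click 4 (0,5) count=1: revealed 0 new [(none)] -> total=19

Answer: 19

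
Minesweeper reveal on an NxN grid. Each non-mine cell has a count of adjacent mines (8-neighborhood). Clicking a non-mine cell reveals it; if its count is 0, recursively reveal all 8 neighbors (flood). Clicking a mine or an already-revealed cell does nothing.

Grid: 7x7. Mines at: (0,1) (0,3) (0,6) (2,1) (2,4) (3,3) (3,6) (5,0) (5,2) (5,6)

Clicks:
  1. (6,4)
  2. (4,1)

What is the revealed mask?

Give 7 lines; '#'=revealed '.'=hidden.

Answer: .......
.......
.......
.......
.#.###.
...###.
...###.

Derivation:
Click 1 (6,4) count=0: revealed 9 new [(4,3) (4,4) (4,5) (5,3) (5,4) (5,5) (6,3) (6,4) (6,5)] -> total=9
Click 2 (4,1) count=2: revealed 1 new [(4,1)] -> total=10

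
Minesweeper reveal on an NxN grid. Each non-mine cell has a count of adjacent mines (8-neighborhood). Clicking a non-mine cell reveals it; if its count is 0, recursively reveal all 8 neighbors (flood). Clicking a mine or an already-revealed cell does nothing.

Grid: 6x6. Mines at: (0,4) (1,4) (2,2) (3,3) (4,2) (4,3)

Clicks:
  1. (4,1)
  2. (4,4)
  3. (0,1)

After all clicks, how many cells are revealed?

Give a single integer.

Answer: 17

Derivation:
Click 1 (4,1) count=1: revealed 1 new [(4,1)] -> total=1
Click 2 (4,4) count=2: revealed 1 new [(4,4)] -> total=2
Click 3 (0,1) count=0: revealed 15 new [(0,0) (0,1) (0,2) (0,3) (1,0) (1,1) (1,2) (1,3) (2,0) (2,1) (3,0) (3,1) (4,0) (5,0) (5,1)] -> total=17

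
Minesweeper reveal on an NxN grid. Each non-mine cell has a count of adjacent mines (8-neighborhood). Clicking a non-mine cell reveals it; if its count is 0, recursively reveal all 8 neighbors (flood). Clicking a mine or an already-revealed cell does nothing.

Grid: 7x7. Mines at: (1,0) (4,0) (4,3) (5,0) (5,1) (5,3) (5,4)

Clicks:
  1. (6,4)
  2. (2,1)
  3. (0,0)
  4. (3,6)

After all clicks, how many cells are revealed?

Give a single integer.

Click 1 (6,4) count=2: revealed 1 new [(6,4)] -> total=1
Click 2 (2,1) count=1: revealed 1 new [(2,1)] -> total=2
Click 3 (0,0) count=1: revealed 1 new [(0,0)] -> total=3
Click 4 (3,6) count=0: revealed 30 new [(0,1) (0,2) (0,3) (0,4) (0,5) (0,6) (1,1) (1,2) (1,3) (1,4) (1,5) (1,6) (2,2) (2,3) (2,4) (2,5) (2,6) (3,1) (3,2) (3,3) (3,4) (3,5) (3,6) (4,4) (4,5) (4,6) (5,5) (5,6) (6,5) (6,6)] -> total=33

Answer: 33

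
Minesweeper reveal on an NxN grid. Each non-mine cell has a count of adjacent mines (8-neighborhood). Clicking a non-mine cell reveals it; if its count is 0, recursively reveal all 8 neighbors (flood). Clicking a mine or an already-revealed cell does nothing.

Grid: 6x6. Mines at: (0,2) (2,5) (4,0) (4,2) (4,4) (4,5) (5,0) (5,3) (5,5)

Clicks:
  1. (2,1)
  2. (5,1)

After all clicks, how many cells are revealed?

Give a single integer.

Click 1 (2,1) count=0: revealed 17 new [(0,0) (0,1) (1,0) (1,1) (1,2) (1,3) (1,4) (2,0) (2,1) (2,2) (2,3) (2,4) (3,0) (3,1) (3,2) (3,3) (3,4)] -> total=17
Click 2 (5,1) count=3: revealed 1 new [(5,1)] -> total=18

Answer: 18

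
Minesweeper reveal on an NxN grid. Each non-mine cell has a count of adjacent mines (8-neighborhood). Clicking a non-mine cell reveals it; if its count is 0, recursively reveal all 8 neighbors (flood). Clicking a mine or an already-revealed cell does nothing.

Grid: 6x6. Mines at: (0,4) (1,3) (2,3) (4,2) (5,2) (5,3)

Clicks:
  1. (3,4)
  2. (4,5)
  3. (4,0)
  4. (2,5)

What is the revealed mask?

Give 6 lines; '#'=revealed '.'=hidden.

Answer: ###...
###.##
###.##
###.##
##..##
##..##

Derivation:
Click 1 (3,4) count=1: revealed 1 new [(3,4)] -> total=1
Click 2 (4,5) count=0: revealed 9 new [(1,4) (1,5) (2,4) (2,5) (3,5) (4,4) (4,5) (5,4) (5,5)] -> total=10
Click 3 (4,0) count=0: revealed 16 new [(0,0) (0,1) (0,2) (1,0) (1,1) (1,2) (2,0) (2,1) (2,2) (3,0) (3,1) (3,2) (4,0) (4,1) (5,0) (5,1)] -> total=26
Click 4 (2,5) count=0: revealed 0 new [(none)] -> total=26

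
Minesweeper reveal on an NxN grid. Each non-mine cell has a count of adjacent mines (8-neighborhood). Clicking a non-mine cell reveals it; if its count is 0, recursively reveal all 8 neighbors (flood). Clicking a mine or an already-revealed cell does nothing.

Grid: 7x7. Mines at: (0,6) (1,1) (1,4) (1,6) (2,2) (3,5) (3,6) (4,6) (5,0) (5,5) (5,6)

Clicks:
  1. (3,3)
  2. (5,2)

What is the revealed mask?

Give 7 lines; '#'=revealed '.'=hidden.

Click 1 (3,3) count=1: revealed 1 new [(3,3)] -> total=1
Click 2 (5,2) count=0: revealed 15 new [(3,1) (3,2) (3,4) (4,1) (4,2) (4,3) (4,4) (5,1) (5,2) (5,3) (5,4) (6,1) (6,2) (6,3) (6,4)] -> total=16

Answer: .......
.......
.......
.####..
.####..
.####..
.####..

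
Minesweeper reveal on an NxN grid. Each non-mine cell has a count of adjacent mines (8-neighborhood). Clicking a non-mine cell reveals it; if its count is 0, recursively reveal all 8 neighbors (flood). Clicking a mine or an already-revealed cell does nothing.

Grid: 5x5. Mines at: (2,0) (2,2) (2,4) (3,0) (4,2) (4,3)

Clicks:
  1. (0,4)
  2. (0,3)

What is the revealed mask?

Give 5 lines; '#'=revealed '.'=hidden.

Answer: #####
#####
.....
.....
.....

Derivation:
Click 1 (0,4) count=0: revealed 10 new [(0,0) (0,1) (0,2) (0,3) (0,4) (1,0) (1,1) (1,2) (1,3) (1,4)] -> total=10
Click 2 (0,3) count=0: revealed 0 new [(none)] -> total=10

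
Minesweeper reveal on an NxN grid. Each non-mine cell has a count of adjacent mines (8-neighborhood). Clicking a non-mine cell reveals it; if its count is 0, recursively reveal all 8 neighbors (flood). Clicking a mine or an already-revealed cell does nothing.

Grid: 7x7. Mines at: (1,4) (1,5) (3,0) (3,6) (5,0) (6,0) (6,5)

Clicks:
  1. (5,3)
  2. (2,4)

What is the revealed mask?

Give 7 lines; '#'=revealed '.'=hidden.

Click 1 (5,3) count=0: revealed 33 new [(0,0) (0,1) (0,2) (0,3) (1,0) (1,1) (1,2) (1,3) (2,0) (2,1) (2,2) (2,3) (2,4) (2,5) (3,1) (3,2) (3,3) (3,4) (3,5) (4,1) (4,2) (4,3) (4,4) (4,5) (5,1) (5,2) (5,3) (5,4) (5,5) (6,1) (6,2) (6,3) (6,4)] -> total=33
Click 2 (2,4) count=2: revealed 0 new [(none)] -> total=33

Answer: ####...
####...
######.
.#####.
.#####.
.#####.
.####..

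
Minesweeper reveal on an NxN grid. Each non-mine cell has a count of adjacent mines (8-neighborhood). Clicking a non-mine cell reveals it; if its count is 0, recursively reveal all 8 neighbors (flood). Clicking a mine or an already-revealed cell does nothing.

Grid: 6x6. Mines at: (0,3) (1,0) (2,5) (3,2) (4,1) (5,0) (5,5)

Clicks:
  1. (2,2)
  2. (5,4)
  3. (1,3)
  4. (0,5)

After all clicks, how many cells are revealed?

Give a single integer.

Click 1 (2,2) count=1: revealed 1 new [(2,2)] -> total=1
Click 2 (5,4) count=1: revealed 1 new [(5,4)] -> total=2
Click 3 (1,3) count=1: revealed 1 new [(1,3)] -> total=3
Click 4 (0,5) count=0: revealed 4 new [(0,4) (0,5) (1,4) (1,5)] -> total=7

Answer: 7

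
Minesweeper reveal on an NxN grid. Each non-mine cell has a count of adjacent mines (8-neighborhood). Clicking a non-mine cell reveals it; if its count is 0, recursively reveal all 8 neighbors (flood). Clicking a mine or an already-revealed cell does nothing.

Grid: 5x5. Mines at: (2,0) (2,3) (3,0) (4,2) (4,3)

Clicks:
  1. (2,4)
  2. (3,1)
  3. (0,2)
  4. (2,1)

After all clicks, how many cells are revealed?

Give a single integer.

Answer: 13

Derivation:
Click 1 (2,4) count=1: revealed 1 new [(2,4)] -> total=1
Click 2 (3,1) count=3: revealed 1 new [(3,1)] -> total=2
Click 3 (0,2) count=0: revealed 10 new [(0,0) (0,1) (0,2) (0,3) (0,4) (1,0) (1,1) (1,2) (1,3) (1,4)] -> total=12
Click 4 (2,1) count=2: revealed 1 new [(2,1)] -> total=13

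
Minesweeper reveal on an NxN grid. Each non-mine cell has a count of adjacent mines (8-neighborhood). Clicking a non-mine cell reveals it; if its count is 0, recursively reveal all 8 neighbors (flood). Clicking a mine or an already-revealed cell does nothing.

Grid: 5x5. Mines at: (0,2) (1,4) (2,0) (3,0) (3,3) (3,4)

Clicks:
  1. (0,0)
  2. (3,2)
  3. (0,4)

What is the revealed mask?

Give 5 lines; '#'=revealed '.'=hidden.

Answer: ##..#
##...
.....
..#..
.....

Derivation:
Click 1 (0,0) count=0: revealed 4 new [(0,0) (0,1) (1,0) (1,1)] -> total=4
Click 2 (3,2) count=1: revealed 1 new [(3,2)] -> total=5
Click 3 (0,4) count=1: revealed 1 new [(0,4)] -> total=6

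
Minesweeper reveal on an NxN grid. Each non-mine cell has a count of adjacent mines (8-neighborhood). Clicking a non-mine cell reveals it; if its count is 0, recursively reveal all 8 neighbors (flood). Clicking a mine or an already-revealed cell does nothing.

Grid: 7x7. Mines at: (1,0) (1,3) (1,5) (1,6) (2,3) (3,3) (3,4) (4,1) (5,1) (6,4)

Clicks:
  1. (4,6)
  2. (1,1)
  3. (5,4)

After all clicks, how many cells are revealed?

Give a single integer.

Click 1 (4,6) count=0: revealed 10 new [(2,5) (2,6) (3,5) (3,6) (4,5) (4,6) (5,5) (5,6) (6,5) (6,6)] -> total=10
Click 2 (1,1) count=1: revealed 1 new [(1,1)] -> total=11
Click 3 (5,4) count=1: revealed 1 new [(5,4)] -> total=12

Answer: 12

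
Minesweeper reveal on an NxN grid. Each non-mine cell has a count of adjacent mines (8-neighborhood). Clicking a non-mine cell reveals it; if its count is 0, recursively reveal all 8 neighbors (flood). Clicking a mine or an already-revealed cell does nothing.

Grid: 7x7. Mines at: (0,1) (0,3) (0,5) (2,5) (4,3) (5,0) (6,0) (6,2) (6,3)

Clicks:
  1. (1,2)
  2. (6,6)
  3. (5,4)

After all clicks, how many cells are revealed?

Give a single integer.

Click 1 (1,2) count=2: revealed 1 new [(1,2)] -> total=1
Click 2 (6,6) count=0: revealed 12 new [(3,4) (3,5) (3,6) (4,4) (4,5) (4,6) (5,4) (5,5) (5,6) (6,4) (6,5) (6,6)] -> total=13
Click 3 (5,4) count=2: revealed 0 new [(none)] -> total=13

Answer: 13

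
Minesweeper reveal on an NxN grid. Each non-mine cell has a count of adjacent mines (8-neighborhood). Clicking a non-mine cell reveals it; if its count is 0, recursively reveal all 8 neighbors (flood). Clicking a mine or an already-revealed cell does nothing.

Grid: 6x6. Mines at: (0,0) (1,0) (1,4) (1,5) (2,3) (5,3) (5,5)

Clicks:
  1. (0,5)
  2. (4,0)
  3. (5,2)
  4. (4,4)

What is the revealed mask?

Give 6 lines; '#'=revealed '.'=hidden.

Answer: .....#
......
###...
###...
###.#.
###...

Derivation:
Click 1 (0,5) count=2: revealed 1 new [(0,5)] -> total=1
Click 2 (4,0) count=0: revealed 12 new [(2,0) (2,1) (2,2) (3,0) (3,1) (3,2) (4,0) (4,1) (4,2) (5,0) (5,1) (5,2)] -> total=13
Click 3 (5,2) count=1: revealed 0 new [(none)] -> total=13
Click 4 (4,4) count=2: revealed 1 new [(4,4)] -> total=14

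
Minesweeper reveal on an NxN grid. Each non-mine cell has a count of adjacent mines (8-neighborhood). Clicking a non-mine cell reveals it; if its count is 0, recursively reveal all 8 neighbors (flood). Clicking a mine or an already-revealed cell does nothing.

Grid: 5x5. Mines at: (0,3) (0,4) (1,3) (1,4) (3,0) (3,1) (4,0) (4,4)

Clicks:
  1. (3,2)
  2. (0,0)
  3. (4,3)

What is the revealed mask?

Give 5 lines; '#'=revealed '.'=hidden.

Click 1 (3,2) count=1: revealed 1 new [(3,2)] -> total=1
Click 2 (0,0) count=0: revealed 9 new [(0,0) (0,1) (0,2) (1,0) (1,1) (1,2) (2,0) (2,1) (2,2)] -> total=10
Click 3 (4,3) count=1: revealed 1 new [(4,3)] -> total=11

Answer: ###..
###..
###..
..#..
...#.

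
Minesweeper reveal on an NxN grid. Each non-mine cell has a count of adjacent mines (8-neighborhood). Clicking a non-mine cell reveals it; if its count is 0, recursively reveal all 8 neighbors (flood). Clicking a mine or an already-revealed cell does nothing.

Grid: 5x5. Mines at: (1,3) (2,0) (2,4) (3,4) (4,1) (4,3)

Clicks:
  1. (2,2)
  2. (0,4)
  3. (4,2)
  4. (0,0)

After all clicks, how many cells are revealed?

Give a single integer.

Answer: 9

Derivation:
Click 1 (2,2) count=1: revealed 1 new [(2,2)] -> total=1
Click 2 (0,4) count=1: revealed 1 new [(0,4)] -> total=2
Click 3 (4,2) count=2: revealed 1 new [(4,2)] -> total=3
Click 4 (0,0) count=0: revealed 6 new [(0,0) (0,1) (0,2) (1,0) (1,1) (1,2)] -> total=9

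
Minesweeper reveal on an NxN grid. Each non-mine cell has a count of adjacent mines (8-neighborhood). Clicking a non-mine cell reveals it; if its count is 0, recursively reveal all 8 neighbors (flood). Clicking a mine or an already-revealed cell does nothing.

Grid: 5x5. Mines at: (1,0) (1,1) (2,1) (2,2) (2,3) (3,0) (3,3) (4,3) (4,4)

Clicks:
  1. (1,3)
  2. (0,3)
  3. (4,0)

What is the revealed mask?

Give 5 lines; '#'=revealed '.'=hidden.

Click 1 (1,3) count=2: revealed 1 new [(1,3)] -> total=1
Click 2 (0,3) count=0: revealed 5 new [(0,2) (0,3) (0,4) (1,2) (1,4)] -> total=6
Click 3 (4,0) count=1: revealed 1 new [(4,0)] -> total=7

Answer: ..###
..###
.....
.....
#....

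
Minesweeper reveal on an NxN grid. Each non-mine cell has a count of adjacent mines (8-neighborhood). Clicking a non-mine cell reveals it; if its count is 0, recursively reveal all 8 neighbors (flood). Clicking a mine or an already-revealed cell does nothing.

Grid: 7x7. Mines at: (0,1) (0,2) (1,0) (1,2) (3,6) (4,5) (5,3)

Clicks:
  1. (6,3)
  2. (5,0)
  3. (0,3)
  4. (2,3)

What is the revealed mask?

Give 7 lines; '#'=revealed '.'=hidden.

Answer: ...####
...####
#######
######.
#####..
###....
####...

Derivation:
Click 1 (6,3) count=1: revealed 1 new [(6,3)] -> total=1
Click 2 (5,0) count=0: revealed 32 new [(0,3) (0,4) (0,5) (0,6) (1,3) (1,4) (1,5) (1,6) (2,0) (2,1) (2,2) (2,3) (2,4) (2,5) (2,6) (3,0) (3,1) (3,2) (3,3) (3,4) (3,5) (4,0) (4,1) (4,2) (4,3) (4,4) (5,0) (5,1) (5,2) (6,0) (6,1) (6,2)] -> total=33
Click 3 (0,3) count=2: revealed 0 new [(none)] -> total=33
Click 4 (2,3) count=1: revealed 0 new [(none)] -> total=33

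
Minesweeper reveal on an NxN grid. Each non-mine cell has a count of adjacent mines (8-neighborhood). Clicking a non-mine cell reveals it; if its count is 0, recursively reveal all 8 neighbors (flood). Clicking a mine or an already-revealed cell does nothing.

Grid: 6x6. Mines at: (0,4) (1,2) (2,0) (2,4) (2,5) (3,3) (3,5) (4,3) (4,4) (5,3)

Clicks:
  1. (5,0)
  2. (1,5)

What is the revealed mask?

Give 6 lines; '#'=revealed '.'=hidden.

Click 1 (5,0) count=0: revealed 9 new [(3,0) (3,1) (3,2) (4,0) (4,1) (4,2) (5,0) (5,1) (5,2)] -> total=9
Click 2 (1,5) count=3: revealed 1 new [(1,5)] -> total=10

Answer: ......
.....#
......
###...
###...
###...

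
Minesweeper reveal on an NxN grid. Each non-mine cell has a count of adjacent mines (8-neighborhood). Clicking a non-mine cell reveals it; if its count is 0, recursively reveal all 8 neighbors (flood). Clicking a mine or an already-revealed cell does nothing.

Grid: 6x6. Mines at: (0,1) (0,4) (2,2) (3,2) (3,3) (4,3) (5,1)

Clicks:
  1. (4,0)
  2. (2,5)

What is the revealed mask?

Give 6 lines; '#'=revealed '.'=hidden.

Click 1 (4,0) count=1: revealed 1 new [(4,0)] -> total=1
Click 2 (2,5) count=0: revealed 10 new [(1,4) (1,5) (2,4) (2,5) (3,4) (3,5) (4,4) (4,5) (5,4) (5,5)] -> total=11

Answer: ......
....##
....##
....##
#...##
....##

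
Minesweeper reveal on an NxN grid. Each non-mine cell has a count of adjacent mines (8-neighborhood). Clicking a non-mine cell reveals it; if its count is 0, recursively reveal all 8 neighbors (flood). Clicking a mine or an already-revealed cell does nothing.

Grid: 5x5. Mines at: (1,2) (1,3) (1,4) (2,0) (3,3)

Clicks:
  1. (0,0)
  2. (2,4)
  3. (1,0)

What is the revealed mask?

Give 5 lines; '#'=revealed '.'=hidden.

Click 1 (0,0) count=0: revealed 4 new [(0,0) (0,1) (1,0) (1,1)] -> total=4
Click 2 (2,4) count=3: revealed 1 new [(2,4)] -> total=5
Click 3 (1,0) count=1: revealed 0 new [(none)] -> total=5

Answer: ##...
##...
....#
.....
.....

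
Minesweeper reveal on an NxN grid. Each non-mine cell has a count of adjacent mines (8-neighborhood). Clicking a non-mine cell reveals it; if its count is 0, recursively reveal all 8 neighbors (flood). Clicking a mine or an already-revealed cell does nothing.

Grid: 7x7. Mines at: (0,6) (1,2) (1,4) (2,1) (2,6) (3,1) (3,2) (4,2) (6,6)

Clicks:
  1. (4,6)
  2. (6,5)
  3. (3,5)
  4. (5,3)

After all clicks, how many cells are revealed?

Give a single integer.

Click 1 (4,6) count=0: revealed 26 new [(2,3) (2,4) (2,5) (3,3) (3,4) (3,5) (3,6) (4,0) (4,1) (4,3) (4,4) (4,5) (4,6) (5,0) (5,1) (5,2) (5,3) (5,4) (5,5) (5,6) (6,0) (6,1) (6,2) (6,3) (6,4) (6,5)] -> total=26
Click 2 (6,5) count=1: revealed 0 new [(none)] -> total=26
Click 3 (3,5) count=1: revealed 0 new [(none)] -> total=26
Click 4 (5,3) count=1: revealed 0 new [(none)] -> total=26

Answer: 26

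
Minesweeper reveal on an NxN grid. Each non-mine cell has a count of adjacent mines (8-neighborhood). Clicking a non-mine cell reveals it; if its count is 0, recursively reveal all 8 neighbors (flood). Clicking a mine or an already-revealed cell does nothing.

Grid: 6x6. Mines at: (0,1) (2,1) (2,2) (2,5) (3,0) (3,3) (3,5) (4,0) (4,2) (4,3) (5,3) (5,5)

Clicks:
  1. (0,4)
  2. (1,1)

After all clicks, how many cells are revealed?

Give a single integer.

Click 1 (0,4) count=0: revealed 8 new [(0,2) (0,3) (0,4) (0,5) (1,2) (1,3) (1,4) (1,5)] -> total=8
Click 2 (1,1) count=3: revealed 1 new [(1,1)] -> total=9

Answer: 9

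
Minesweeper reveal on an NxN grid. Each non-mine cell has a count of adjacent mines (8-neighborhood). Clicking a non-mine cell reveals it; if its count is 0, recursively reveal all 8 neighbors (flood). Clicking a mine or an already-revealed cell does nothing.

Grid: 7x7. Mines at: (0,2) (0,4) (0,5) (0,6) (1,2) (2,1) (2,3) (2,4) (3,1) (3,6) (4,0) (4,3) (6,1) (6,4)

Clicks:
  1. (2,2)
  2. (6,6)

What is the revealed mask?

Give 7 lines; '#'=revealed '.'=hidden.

Click 1 (2,2) count=4: revealed 1 new [(2,2)] -> total=1
Click 2 (6,6) count=0: revealed 6 new [(4,5) (4,6) (5,5) (5,6) (6,5) (6,6)] -> total=7

Answer: .......
.......
..#....
.......
.....##
.....##
.....##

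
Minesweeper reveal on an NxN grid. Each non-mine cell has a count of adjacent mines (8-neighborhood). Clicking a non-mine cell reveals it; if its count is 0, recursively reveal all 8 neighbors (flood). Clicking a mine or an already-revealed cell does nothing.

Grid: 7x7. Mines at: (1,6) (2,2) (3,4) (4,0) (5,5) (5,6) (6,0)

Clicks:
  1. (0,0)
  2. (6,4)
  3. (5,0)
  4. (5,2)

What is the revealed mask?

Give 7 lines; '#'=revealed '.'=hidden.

Answer: ######.
######.
##.###.
####...
.####..
#####..
.####..

Derivation:
Click 1 (0,0) count=0: revealed 19 new [(0,0) (0,1) (0,2) (0,3) (0,4) (0,5) (1,0) (1,1) (1,2) (1,3) (1,4) (1,5) (2,0) (2,1) (2,3) (2,4) (2,5) (3,0) (3,1)] -> total=19
Click 2 (6,4) count=1: revealed 1 new [(6,4)] -> total=20
Click 3 (5,0) count=2: revealed 1 new [(5,0)] -> total=21
Click 4 (5,2) count=0: revealed 13 new [(3,2) (3,3) (4,1) (4,2) (4,3) (4,4) (5,1) (5,2) (5,3) (5,4) (6,1) (6,2) (6,3)] -> total=34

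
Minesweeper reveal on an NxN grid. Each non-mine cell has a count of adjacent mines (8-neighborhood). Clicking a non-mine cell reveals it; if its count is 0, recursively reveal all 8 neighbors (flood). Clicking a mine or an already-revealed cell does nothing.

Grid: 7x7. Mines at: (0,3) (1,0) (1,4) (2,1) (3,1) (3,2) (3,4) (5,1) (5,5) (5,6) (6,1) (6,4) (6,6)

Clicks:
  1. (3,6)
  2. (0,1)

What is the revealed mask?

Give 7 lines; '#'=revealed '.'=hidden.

Click 1 (3,6) count=0: revealed 10 new [(0,5) (0,6) (1,5) (1,6) (2,5) (2,6) (3,5) (3,6) (4,5) (4,6)] -> total=10
Click 2 (0,1) count=1: revealed 1 new [(0,1)] -> total=11

Answer: .#...##
.....##
.....##
.....##
.....##
.......
.......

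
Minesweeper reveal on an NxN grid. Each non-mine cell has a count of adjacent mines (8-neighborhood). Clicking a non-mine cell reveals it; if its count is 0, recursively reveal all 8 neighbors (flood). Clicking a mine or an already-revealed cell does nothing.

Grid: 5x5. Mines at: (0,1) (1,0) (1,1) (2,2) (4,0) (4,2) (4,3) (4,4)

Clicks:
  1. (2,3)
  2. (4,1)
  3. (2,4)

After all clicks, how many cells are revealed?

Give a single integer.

Answer: 11

Derivation:
Click 1 (2,3) count=1: revealed 1 new [(2,3)] -> total=1
Click 2 (4,1) count=2: revealed 1 new [(4,1)] -> total=2
Click 3 (2,4) count=0: revealed 9 new [(0,2) (0,3) (0,4) (1,2) (1,3) (1,4) (2,4) (3,3) (3,4)] -> total=11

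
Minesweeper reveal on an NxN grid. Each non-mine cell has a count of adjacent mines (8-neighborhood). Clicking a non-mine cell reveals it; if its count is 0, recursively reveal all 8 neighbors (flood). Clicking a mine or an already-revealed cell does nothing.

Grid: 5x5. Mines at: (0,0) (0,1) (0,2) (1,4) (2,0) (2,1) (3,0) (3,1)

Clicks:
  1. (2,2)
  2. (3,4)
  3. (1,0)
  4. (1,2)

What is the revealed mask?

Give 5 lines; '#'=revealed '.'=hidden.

Click 1 (2,2) count=2: revealed 1 new [(2,2)] -> total=1
Click 2 (3,4) count=0: revealed 8 new [(2,3) (2,4) (3,2) (3,3) (3,4) (4,2) (4,3) (4,4)] -> total=9
Click 3 (1,0) count=4: revealed 1 new [(1,0)] -> total=10
Click 4 (1,2) count=3: revealed 1 new [(1,2)] -> total=11

Answer: .....
#.#..
..###
..###
..###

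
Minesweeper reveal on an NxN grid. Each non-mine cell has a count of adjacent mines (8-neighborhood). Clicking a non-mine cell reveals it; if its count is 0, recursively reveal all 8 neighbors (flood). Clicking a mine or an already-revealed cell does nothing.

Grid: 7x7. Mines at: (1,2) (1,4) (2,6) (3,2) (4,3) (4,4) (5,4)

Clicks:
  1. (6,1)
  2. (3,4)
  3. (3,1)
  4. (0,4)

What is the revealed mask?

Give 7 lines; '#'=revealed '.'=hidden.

Answer: ##..#..
##.....
##.....
##..#..
###....
####...
####...

Derivation:
Click 1 (6,1) count=0: revealed 19 new [(0,0) (0,1) (1,0) (1,1) (2,0) (2,1) (3,0) (3,1) (4,0) (4,1) (4,2) (5,0) (5,1) (5,2) (5,3) (6,0) (6,1) (6,2) (6,3)] -> total=19
Click 2 (3,4) count=2: revealed 1 new [(3,4)] -> total=20
Click 3 (3,1) count=1: revealed 0 new [(none)] -> total=20
Click 4 (0,4) count=1: revealed 1 new [(0,4)] -> total=21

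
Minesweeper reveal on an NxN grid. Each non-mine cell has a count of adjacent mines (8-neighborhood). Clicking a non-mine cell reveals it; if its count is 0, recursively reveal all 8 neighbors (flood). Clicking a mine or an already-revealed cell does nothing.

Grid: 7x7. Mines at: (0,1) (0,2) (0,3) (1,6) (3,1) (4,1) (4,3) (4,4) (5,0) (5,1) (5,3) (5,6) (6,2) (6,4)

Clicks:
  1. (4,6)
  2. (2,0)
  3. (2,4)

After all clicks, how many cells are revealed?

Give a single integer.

Click 1 (4,6) count=1: revealed 1 new [(4,6)] -> total=1
Click 2 (2,0) count=1: revealed 1 new [(2,0)] -> total=2
Click 3 (2,4) count=0: revealed 12 new [(1,2) (1,3) (1,4) (1,5) (2,2) (2,3) (2,4) (2,5) (3,2) (3,3) (3,4) (3,5)] -> total=14

Answer: 14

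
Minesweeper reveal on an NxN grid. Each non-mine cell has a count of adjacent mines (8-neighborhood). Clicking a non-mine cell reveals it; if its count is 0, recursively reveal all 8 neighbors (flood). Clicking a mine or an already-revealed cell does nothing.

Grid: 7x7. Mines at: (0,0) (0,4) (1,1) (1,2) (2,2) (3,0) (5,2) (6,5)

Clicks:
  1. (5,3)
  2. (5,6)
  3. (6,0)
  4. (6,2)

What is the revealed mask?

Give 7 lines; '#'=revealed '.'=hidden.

Answer: .......
.......
.......
.......
##.....
##.#..#
###....

Derivation:
Click 1 (5,3) count=1: revealed 1 new [(5,3)] -> total=1
Click 2 (5,6) count=1: revealed 1 new [(5,6)] -> total=2
Click 3 (6,0) count=0: revealed 6 new [(4,0) (4,1) (5,0) (5,1) (6,0) (6,1)] -> total=8
Click 4 (6,2) count=1: revealed 1 new [(6,2)] -> total=9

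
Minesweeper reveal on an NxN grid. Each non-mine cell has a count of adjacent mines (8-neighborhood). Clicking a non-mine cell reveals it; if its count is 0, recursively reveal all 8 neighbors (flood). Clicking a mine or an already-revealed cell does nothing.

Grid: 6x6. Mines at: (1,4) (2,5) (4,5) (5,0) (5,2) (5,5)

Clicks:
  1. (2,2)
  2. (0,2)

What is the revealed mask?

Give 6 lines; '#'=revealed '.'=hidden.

Click 1 (2,2) count=0: revealed 23 new [(0,0) (0,1) (0,2) (0,3) (1,0) (1,1) (1,2) (1,3) (2,0) (2,1) (2,2) (2,3) (2,4) (3,0) (3,1) (3,2) (3,3) (3,4) (4,0) (4,1) (4,2) (4,3) (4,4)] -> total=23
Click 2 (0,2) count=0: revealed 0 new [(none)] -> total=23

Answer: ####..
####..
#####.
#####.
#####.
......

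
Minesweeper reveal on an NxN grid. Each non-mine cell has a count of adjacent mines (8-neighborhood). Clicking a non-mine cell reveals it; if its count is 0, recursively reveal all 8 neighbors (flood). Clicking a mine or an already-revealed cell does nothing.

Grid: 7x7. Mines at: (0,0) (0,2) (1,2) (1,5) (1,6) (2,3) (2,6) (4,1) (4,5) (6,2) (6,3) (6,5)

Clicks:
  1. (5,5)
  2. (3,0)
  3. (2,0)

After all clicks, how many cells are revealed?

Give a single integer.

Click 1 (5,5) count=2: revealed 1 new [(5,5)] -> total=1
Click 2 (3,0) count=1: revealed 1 new [(3,0)] -> total=2
Click 3 (2,0) count=0: revealed 5 new [(1,0) (1,1) (2,0) (2,1) (3,1)] -> total=7

Answer: 7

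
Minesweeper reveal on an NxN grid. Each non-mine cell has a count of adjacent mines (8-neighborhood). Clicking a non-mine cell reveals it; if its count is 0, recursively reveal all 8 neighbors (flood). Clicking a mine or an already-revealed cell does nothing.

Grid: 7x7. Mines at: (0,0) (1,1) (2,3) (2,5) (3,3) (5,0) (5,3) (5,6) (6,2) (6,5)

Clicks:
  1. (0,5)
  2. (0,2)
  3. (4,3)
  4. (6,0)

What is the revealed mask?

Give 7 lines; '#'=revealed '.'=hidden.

Click 1 (0,5) count=0: revealed 10 new [(0,2) (0,3) (0,4) (0,5) (0,6) (1,2) (1,3) (1,4) (1,5) (1,6)] -> total=10
Click 2 (0,2) count=1: revealed 0 new [(none)] -> total=10
Click 3 (4,3) count=2: revealed 1 new [(4,3)] -> total=11
Click 4 (6,0) count=1: revealed 1 new [(6,0)] -> total=12

Answer: ..#####
..#####
.......
.......
...#...
.......
#......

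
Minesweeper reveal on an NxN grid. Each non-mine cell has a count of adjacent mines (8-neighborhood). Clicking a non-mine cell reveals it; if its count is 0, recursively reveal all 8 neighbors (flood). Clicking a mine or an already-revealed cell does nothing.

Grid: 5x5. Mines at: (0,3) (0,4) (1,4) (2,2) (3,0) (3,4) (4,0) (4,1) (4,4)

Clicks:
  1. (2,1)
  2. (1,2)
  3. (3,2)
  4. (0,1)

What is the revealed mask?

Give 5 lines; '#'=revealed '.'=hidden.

Answer: ###..
###..
##...
..#..
.....

Derivation:
Click 1 (2,1) count=2: revealed 1 new [(2,1)] -> total=1
Click 2 (1,2) count=2: revealed 1 new [(1,2)] -> total=2
Click 3 (3,2) count=2: revealed 1 new [(3,2)] -> total=3
Click 4 (0,1) count=0: revealed 6 new [(0,0) (0,1) (0,2) (1,0) (1,1) (2,0)] -> total=9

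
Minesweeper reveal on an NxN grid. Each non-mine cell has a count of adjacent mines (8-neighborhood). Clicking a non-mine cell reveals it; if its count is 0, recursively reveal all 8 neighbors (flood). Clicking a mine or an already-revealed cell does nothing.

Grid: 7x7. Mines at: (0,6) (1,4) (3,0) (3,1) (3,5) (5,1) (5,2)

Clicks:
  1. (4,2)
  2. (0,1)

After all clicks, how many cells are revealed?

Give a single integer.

Click 1 (4,2) count=3: revealed 1 new [(4,2)] -> total=1
Click 2 (0,1) count=0: revealed 12 new [(0,0) (0,1) (0,2) (0,3) (1,0) (1,1) (1,2) (1,3) (2,0) (2,1) (2,2) (2,3)] -> total=13

Answer: 13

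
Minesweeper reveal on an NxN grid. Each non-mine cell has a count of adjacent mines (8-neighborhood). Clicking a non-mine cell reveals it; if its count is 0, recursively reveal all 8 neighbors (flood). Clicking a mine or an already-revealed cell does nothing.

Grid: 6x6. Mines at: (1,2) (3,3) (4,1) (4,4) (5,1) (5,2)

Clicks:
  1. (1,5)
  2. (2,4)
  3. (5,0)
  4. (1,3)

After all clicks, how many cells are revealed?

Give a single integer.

Answer: 12

Derivation:
Click 1 (1,5) count=0: revealed 11 new [(0,3) (0,4) (0,5) (1,3) (1,4) (1,5) (2,3) (2,4) (2,5) (3,4) (3,5)] -> total=11
Click 2 (2,4) count=1: revealed 0 new [(none)] -> total=11
Click 3 (5,0) count=2: revealed 1 new [(5,0)] -> total=12
Click 4 (1,3) count=1: revealed 0 new [(none)] -> total=12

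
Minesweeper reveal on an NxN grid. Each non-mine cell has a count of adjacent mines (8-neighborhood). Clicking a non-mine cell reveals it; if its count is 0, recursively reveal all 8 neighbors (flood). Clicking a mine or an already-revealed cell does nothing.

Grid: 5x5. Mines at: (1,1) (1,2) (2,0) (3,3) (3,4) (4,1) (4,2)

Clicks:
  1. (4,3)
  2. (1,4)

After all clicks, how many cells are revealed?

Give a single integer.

Click 1 (4,3) count=3: revealed 1 new [(4,3)] -> total=1
Click 2 (1,4) count=0: revealed 6 new [(0,3) (0,4) (1,3) (1,4) (2,3) (2,4)] -> total=7

Answer: 7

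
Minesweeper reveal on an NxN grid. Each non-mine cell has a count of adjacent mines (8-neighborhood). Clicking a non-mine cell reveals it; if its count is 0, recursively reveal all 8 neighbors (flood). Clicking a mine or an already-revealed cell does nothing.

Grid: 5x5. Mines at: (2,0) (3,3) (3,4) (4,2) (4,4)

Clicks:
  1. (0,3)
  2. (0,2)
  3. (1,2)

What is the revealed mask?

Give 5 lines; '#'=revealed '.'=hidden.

Answer: #####
#####
.####
.....
.....

Derivation:
Click 1 (0,3) count=0: revealed 14 new [(0,0) (0,1) (0,2) (0,3) (0,4) (1,0) (1,1) (1,2) (1,3) (1,4) (2,1) (2,2) (2,3) (2,4)] -> total=14
Click 2 (0,2) count=0: revealed 0 new [(none)] -> total=14
Click 3 (1,2) count=0: revealed 0 new [(none)] -> total=14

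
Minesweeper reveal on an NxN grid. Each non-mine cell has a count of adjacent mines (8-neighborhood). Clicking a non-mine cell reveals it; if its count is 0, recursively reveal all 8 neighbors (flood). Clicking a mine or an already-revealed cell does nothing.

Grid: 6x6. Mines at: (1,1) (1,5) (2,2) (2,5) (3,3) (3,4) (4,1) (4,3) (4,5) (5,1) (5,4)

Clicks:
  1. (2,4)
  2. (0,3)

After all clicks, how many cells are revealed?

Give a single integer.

Answer: 7

Derivation:
Click 1 (2,4) count=4: revealed 1 new [(2,4)] -> total=1
Click 2 (0,3) count=0: revealed 6 new [(0,2) (0,3) (0,4) (1,2) (1,3) (1,4)] -> total=7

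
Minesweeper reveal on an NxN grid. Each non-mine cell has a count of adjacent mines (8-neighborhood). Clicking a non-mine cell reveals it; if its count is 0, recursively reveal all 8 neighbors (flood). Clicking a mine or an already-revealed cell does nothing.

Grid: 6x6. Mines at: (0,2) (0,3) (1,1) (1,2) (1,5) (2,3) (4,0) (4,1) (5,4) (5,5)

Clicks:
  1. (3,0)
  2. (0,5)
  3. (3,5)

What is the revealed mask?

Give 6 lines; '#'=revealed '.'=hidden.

Click 1 (3,0) count=2: revealed 1 new [(3,0)] -> total=1
Click 2 (0,5) count=1: revealed 1 new [(0,5)] -> total=2
Click 3 (3,5) count=0: revealed 6 new [(2,4) (2,5) (3,4) (3,5) (4,4) (4,5)] -> total=8

Answer: .....#
......
....##
#...##
....##
......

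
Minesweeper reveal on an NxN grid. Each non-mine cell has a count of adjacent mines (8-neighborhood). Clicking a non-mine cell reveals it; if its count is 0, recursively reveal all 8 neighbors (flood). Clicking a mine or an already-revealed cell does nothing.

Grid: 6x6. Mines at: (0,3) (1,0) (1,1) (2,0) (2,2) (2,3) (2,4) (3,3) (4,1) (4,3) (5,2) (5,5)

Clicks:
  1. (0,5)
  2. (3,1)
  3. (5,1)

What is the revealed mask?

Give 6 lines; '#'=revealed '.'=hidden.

Answer: ....##
....##
......
.#....
......
.#....

Derivation:
Click 1 (0,5) count=0: revealed 4 new [(0,4) (0,5) (1,4) (1,5)] -> total=4
Click 2 (3,1) count=3: revealed 1 new [(3,1)] -> total=5
Click 3 (5,1) count=2: revealed 1 new [(5,1)] -> total=6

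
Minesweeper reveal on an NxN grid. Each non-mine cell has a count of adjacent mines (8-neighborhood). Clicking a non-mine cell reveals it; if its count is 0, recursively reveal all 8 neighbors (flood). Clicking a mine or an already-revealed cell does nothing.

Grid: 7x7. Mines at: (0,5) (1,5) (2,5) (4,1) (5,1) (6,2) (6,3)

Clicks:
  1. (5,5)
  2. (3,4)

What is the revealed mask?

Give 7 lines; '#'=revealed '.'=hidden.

Click 1 (5,5) count=0: revealed 35 new [(0,0) (0,1) (0,2) (0,3) (0,4) (1,0) (1,1) (1,2) (1,3) (1,4) (2,0) (2,1) (2,2) (2,3) (2,4) (3,0) (3,1) (3,2) (3,3) (3,4) (3,5) (3,6) (4,2) (4,3) (4,4) (4,5) (4,6) (5,2) (5,3) (5,4) (5,5) (5,6) (6,4) (6,5) (6,6)] -> total=35
Click 2 (3,4) count=1: revealed 0 new [(none)] -> total=35

Answer: #####..
#####..
#####..
#######
..#####
..#####
....###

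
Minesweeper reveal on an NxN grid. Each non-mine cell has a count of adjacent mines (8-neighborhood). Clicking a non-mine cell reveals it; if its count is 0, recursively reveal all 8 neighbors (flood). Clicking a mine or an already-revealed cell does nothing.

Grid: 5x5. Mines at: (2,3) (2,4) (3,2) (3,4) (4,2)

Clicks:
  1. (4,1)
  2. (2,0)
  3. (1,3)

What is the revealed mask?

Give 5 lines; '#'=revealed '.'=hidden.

Click 1 (4,1) count=2: revealed 1 new [(4,1)] -> total=1
Click 2 (2,0) count=0: revealed 16 new [(0,0) (0,1) (0,2) (0,3) (0,4) (1,0) (1,1) (1,2) (1,3) (1,4) (2,0) (2,1) (2,2) (3,0) (3,1) (4,0)] -> total=17
Click 3 (1,3) count=2: revealed 0 new [(none)] -> total=17

Answer: #####
#####
###..
##...
##...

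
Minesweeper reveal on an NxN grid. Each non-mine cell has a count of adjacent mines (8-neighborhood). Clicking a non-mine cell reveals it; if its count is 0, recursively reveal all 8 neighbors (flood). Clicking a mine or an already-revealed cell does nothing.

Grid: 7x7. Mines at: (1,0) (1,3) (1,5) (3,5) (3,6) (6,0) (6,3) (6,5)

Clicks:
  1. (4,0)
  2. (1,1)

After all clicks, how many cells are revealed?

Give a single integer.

Answer: 21

Derivation:
Click 1 (4,0) count=0: revealed 20 new [(2,0) (2,1) (2,2) (2,3) (2,4) (3,0) (3,1) (3,2) (3,3) (3,4) (4,0) (4,1) (4,2) (4,3) (4,4) (5,0) (5,1) (5,2) (5,3) (5,4)] -> total=20
Click 2 (1,1) count=1: revealed 1 new [(1,1)] -> total=21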